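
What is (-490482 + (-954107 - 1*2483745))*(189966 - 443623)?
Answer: 996449417438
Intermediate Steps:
(-490482 + (-954107 - 1*2483745))*(189966 - 443623) = (-490482 + (-954107 - 2483745))*(-253657) = (-490482 - 3437852)*(-253657) = -3928334*(-253657) = 996449417438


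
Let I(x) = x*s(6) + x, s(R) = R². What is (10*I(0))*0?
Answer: 0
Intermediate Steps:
I(x) = 37*x (I(x) = x*6² + x = x*36 + x = 36*x + x = 37*x)
(10*I(0))*0 = (10*(37*0))*0 = (10*0)*0 = 0*0 = 0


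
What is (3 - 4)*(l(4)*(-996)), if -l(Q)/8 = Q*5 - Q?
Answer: -127488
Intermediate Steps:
l(Q) = -32*Q (l(Q) = -8*(Q*5 - Q) = -8*(5*Q - Q) = -32*Q)
(3 - 4)*(l(4)*(-996)) = (3 - 4)*(-32*4*(-996)) = -(-128)*(-996) = -1*127488 = -127488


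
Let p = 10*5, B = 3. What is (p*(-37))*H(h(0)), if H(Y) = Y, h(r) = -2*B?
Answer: 11100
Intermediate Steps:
h(r) = -6 (h(r) = -2*3 = -6)
p = 50
(p*(-37))*H(h(0)) = (50*(-37))*(-6) = -1850*(-6) = 11100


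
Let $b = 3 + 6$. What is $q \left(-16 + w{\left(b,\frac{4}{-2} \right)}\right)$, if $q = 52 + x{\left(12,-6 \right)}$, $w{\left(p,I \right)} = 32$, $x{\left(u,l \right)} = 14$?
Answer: $1056$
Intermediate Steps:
$b = 9$
$q = 66$ ($q = 52 + 14 = 66$)
$q \left(-16 + w{\left(b,\frac{4}{-2} \right)}\right) = 66 \left(-16 + 32\right) = 66 \cdot 16 = 1056$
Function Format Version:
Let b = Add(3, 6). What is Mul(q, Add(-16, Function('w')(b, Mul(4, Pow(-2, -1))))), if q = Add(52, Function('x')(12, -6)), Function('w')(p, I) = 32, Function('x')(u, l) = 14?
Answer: 1056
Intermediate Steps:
b = 9
q = 66 (q = Add(52, 14) = 66)
Mul(q, Add(-16, Function('w')(b, Mul(4, Pow(-2, -1))))) = Mul(66, Add(-16, 32)) = Mul(66, 16) = 1056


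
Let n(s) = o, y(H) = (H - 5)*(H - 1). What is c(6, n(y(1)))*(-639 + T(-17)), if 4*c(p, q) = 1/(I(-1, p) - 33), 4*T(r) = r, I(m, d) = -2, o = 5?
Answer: 2573/560 ≈ 4.5946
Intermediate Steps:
y(H) = (-1 + H)*(-5 + H) (y(H) = (-5 + H)*(-1 + H) = (-1 + H)*(-5 + H))
n(s) = 5
T(r) = r/4
c(p, q) = -1/140 (c(p, q) = 1/(4*(-2 - 33)) = (1/4)/(-35) = (1/4)*(-1/35) = -1/140)
c(6, n(y(1)))*(-639 + T(-17)) = -(-639 + (1/4)*(-17))/140 = -(-639 - 17/4)/140 = -1/140*(-2573/4) = 2573/560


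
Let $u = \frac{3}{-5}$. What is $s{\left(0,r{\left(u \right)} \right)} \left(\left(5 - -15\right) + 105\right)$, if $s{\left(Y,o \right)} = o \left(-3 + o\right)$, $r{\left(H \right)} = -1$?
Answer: $500$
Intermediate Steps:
$u = - \frac{3}{5}$ ($u = 3 \left(- \frac{1}{5}\right) = - \frac{3}{5} \approx -0.6$)
$s{\left(0,r{\left(u \right)} \right)} \left(\left(5 - -15\right) + 105\right) = - (-3 - 1) \left(\left(5 - -15\right) + 105\right) = \left(-1\right) \left(-4\right) \left(\left(5 + 15\right) + 105\right) = 4 \left(20 + 105\right) = 4 \cdot 125 = 500$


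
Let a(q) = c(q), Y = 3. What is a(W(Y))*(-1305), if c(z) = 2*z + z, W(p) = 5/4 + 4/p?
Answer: -40455/4 ≈ -10114.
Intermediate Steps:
W(p) = 5/4 + 4/p (W(p) = 5*(¼) + 4/p = 5/4 + 4/p)
c(z) = 3*z
a(q) = 3*q
a(W(Y))*(-1305) = (3*(5/4 + 4/3))*(-1305) = (3*(31/12))*(-1305) = (31/4)*(-1305) = -40455/4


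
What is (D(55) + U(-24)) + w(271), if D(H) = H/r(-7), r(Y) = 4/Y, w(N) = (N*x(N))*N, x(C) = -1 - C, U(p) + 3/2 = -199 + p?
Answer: -79905091/4 ≈ -1.9976e+7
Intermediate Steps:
U(p) = -401/2 + p (U(p) = -3/2 + (-199 + p) = -401/2 + p)
w(N) = N²*(-1 - N) (w(N) = (N*(-1 - N))*N = N²*(-1 - N))
D(H) = -7*H/4 (D(H) = H/((4/(-7))) = H/((4*(-⅐))) = H/(-4/7) = H*(-7/4) = -7*H/4)
(D(55) + U(-24)) + w(271) = (-7/4*55 + (-401/2 - 24)) + 271²*(-1 - 1*271) = (-385/4 - 449/2) + 73441*(-1 - 271) = -1283/4 + 73441*(-272) = -1283/4 - 19975952 = -79905091/4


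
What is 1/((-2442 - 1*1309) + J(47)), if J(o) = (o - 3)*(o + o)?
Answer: 1/385 ≈ 0.0025974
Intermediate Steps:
J(o) = 2*o*(-3 + o) (J(o) = (-3 + o)*(2*o) = 2*o*(-3 + o))
1/((-2442 - 1*1309) + J(47)) = 1/((-2442 - 1*1309) + 2*47*(-3 + 47)) = 1/((-2442 - 1309) + 2*47*44) = 1/(-3751 + 4136) = 1/385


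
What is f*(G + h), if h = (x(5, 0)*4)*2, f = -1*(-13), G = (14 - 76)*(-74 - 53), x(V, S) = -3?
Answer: 102050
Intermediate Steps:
G = 7874 (G = -62*(-127) = 7874)
f = 13
h = -24 (h = -3*4*2 = -12*2 = -24)
f*(G + h) = 13*(7874 - 24) = 13*7850 = 102050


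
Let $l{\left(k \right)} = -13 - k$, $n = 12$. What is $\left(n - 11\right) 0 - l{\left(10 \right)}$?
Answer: $23$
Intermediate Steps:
$\left(n - 11\right) 0 - l{\left(10 \right)} = \left(12 - 11\right) 0 - \left(-13 - 10\right) = 1 \cdot 0 - \left(-13 - 10\right) = 0 - -23 = 0 + 23 = 23$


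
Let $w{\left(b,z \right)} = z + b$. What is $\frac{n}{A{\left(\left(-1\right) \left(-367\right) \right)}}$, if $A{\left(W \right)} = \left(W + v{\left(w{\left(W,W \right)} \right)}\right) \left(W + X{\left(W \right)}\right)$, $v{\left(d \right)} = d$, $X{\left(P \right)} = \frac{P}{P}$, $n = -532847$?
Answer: $- \frac{532847}{405168} \approx -1.3151$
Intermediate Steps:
$w{\left(b,z \right)} = b + z$
$X{\left(P \right)} = 1$
$A{\left(W \right)} = 3 W \left(1 + W\right)$ ($A{\left(W \right)} = \left(W + \left(W + W\right)\right) \left(W + 1\right) = \left(W + 2 W\right) \left(1 + W\right) = 3 W \left(1 + W\right)$)
$\frac{n}{A{\left(\left(-1\right) \left(-367\right) \right)}} = - \frac{532847}{3 \left(\left(-1\right) \left(-367\right)\right) \left(1 - -367\right)} = - \frac{532847}{3 \cdot 367 \left(1 + 367\right)} = - \frac{532847}{3 \cdot 367 \cdot 368} = - \frac{532847}{405168}$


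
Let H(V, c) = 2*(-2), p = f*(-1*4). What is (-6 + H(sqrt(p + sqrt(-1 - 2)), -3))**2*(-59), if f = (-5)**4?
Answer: -5900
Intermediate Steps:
f = 625
p = -2500 (p = 625*(-1*4) = 625*(-4) = -2500)
H(V, c) = -4
(-6 + H(sqrt(p + sqrt(-1 - 2)), -3))**2*(-59) = (-6 - 4)**2*(-59) = (-10)**2*(-59) = 100*(-59) = -5900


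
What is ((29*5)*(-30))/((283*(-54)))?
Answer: 725/2547 ≈ 0.28465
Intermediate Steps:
((29*5)*(-30))/((283*(-54))) = (145*(-30))/(-15282) = -4350*(-1/15282) = 725/2547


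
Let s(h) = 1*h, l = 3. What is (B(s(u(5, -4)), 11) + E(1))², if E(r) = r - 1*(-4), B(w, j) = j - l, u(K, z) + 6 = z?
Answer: 169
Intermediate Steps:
u(K, z) = -6 + z
s(h) = h
B(w, j) = -3 + j (B(w, j) = j - 1*3 = j - 3 = -3 + j)
E(r) = 4 + r (E(r) = r + 4 = 4 + r)
(B(s(u(5, -4)), 11) + E(1))² = ((-3 + 11) + (4 + 1))² = (8 + 5)² = 13² = 169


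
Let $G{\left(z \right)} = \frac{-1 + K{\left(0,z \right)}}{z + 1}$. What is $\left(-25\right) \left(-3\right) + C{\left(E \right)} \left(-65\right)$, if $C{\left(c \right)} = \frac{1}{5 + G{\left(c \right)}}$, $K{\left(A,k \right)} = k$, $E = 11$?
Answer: $\frac{447}{7} \approx 63.857$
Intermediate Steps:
$G{\left(z \right)} = \frac{-1 + z}{1 + z}$ ($G{\left(z \right)} = \frac{-1 + z}{z + 1} = \frac{-1 + z}{1 + z}$)
$C{\left(c \right)} = \frac{1}{5 + \frac{-1 + c}{1 + c}}$
$\left(-25\right) \left(-3\right) + C{\left(E \right)} \left(-65\right) = \left(-25\right) \left(-3\right) + \frac{1 + 11}{2 \left(2 + 3 \cdot 11\right)} \left(-65\right) = 75 + \frac{1}{2} \frac{1}{2 + 33} \cdot 12 \left(-65\right) = 75 + \frac{1}{2} \cdot \frac{1}{35} \cdot 12 \left(-65\right) = 75 + \frac{6}{35} \left(-65\right) = 75 - \frac{78}{7} = \frac{447}{7}$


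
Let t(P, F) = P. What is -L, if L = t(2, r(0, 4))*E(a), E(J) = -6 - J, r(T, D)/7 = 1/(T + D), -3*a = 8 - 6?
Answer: 32/3 ≈ 10.667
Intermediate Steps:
a = -⅔ (a = -(8 - 6)/3 = -⅓*2 = -⅔ ≈ -0.66667)
r(T, D) = 7/(D + T) (r(T, D) = 7/(T + D) = 7/(D + T))
L = -32/3 (L = 2*(-6 - 1*(-⅔)) = 2*(-6 + ⅔) = 2*(-16/3) = -32/3 ≈ -10.667)
-L = -1*(-32/3) = 32/3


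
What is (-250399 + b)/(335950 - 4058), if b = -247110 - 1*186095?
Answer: -170901/82973 ≈ -2.0597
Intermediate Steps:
b = -433205 (b = -247110 - 186095 = -433205)
(-250399 + b)/(335950 - 4058) = (-250399 - 433205)/(335950 - 4058) = -683604/331892 = -683604*1/331892 = -170901/82973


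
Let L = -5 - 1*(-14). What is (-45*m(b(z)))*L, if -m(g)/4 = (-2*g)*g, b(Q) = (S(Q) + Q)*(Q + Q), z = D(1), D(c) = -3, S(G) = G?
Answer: -4199040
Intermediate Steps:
L = 9 (L = -5 + 14 = 9)
z = -3
b(Q) = 4*Q**2 (b(Q) = (Q + Q)*(Q + Q) = (2*Q)*(2*Q) = 4*Q**2)
m(g) = 8*g**2 (m(g) = -4*(-2*g)*g = -(-8)*g**2 = 8*g**2)
(-45*m(b(z)))*L = -360*(4*(-3)**2)**2*9 = -360*(4*9)**2*9 = -360*36**2*9 = -360*1296*9 = -45*10368*9 = -466560*9 = -4199040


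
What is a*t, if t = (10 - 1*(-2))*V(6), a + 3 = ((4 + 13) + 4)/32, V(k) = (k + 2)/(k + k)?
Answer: -75/4 ≈ -18.750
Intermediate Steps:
V(k) = (2 + k)/(2*k) (V(k) = (2 + k)/((2*k)) = (2 + k)*(1/(2*k)) = (2 + k)/(2*k))
a = -75/32 (a = -3 + ((4 + 13) + 4)/32 = -3 + (17 + 4)*(1/32) = -3 + 21*(1/32) = -3 + 21/32 = -75/32 ≈ -2.3438)
t = 8 (t = (10 - 1*(-2))*((½)*(2 + 6)/6) = (10 + 2)*((½)*(⅙)*8) = 12*(⅔) = 8)
a*t = -75/32*8 = -75/4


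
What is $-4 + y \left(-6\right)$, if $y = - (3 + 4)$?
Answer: $38$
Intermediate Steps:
$y = -7$ ($y = \left(-1\right) 7 = -7$)
$-4 + y \left(-6\right) = -4 - -42 = -4 + 42 = 38$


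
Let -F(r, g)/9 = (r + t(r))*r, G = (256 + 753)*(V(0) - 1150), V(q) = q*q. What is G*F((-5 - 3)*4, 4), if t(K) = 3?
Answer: 9691243200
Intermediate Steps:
V(q) = q**2
G = -1160350 (G = (256 + 753)*(0**2 - 1150) = 1009*(0 - 1150) = 1009*(-1150) = -1160350)
F(r, g) = -9*r*(3 + r) (F(r, g) = -9*(r + 3)*r = -9*(3 + r)*r = -9*r*(3 + r))
G*F((-5 - 3)*4, 4) = -(-10443150)*(-5 - 3)*4*(3 + (-5 - 3)*4) = -(-10443150)*(-8*4)*(3 - 8*4) = -(-10443150)*(-32)*(3 - 32) = -(-10443150)*(-32)*(-29) = -1160350*(-8352) = 9691243200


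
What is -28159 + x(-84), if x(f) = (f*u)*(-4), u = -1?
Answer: -28495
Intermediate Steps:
x(f) = 4*f (x(f) = (f*(-1))*(-4) = -f*(-4) = 4*f)
-28159 + x(-84) = -28159 + 4*(-84) = -28159 - 336 = -28495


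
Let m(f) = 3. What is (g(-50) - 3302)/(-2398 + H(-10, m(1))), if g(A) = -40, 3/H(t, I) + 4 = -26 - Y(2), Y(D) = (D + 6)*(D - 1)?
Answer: 126996/91127 ≈ 1.3936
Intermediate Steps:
Y(D) = (-1 + D)*(6 + D) (Y(D) = (6 + D)*(-1 + D) = (-1 + D)*(6 + D))
H(t, I) = -3/38 (H(t, I) = 3/(-4 + (-26 - (-6 + 2² + 5*2))) = 3/(-4 + (-26 - (-6 + 4 + 10))) = 3/(-4 + (-26 - 1*8)) = 3/(-4 + (-26 - 8)) = 3/(-4 - 34) = 3/(-38) = 3*(-1/38) = -3/38)
(g(-50) - 3302)/(-2398 + H(-10, m(1))) = (-40 - 3302)/(-2398 - 3/38) = -3342/(-91127/38) = -3342*(-38/91127) = 126996/91127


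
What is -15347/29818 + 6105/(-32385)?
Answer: -2662947/3786886 ≈ -0.70320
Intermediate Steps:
-15347/29818 + 6105/(-32385) = -15347*1/29818 + 6105*(-1/32385) = -15347/29818 - 407/2159 = -2662947/3786886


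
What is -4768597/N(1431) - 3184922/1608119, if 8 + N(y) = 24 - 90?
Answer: 207249614995/3216238 ≈ 64439.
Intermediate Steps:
N(y) = -74 (N(y) = -8 + (24 - 90) = -8 - 66 = -74)
-4768597/N(1431) - 3184922/1608119 = -4768597/(-74) - 3184922/1608119 = -4768597*(-1/74) - 3184922*1/1608119 = 128881/2 - 3184922/1608119 = 207249614995/3216238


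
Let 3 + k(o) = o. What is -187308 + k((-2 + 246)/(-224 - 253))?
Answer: -89347591/477 ≈ -1.8731e+5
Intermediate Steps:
k(o) = -3 + o
-187308 + k((-2 + 246)/(-224 - 253)) = -187308 + (-3 + (-2 + 246)/(-224 - 253)) = -187308 + (-3 + 244/(-477)) = -187308 + (-3 + 244*(-1/477)) = -187308 + (-3 - 244/477) = -187308 - 1675/477 = -89347591/477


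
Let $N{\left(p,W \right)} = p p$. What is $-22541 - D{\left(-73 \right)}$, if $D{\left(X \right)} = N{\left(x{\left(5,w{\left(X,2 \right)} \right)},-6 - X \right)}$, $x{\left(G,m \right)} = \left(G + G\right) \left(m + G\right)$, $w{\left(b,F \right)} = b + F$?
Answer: $-458141$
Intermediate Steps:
$w{\left(b,F \right)} = F + b$
$x{\left(G,m \right)} = 2 G \left(G + m\right)$
$N{\left(p,W \right)} = p^{2}$
$D{\left(X \right)} = \left(70 + 10 X\right)^{2}$ ($D{\left(X \right)} = \left(2 \cdot 5 \left(5 + \left(2 + X\right)\right)\right)^{2} = \left(2 \cdot 5 \left(7 + X\right)\right)^{2} = \left(70 + 10 X\right)^{2}$)
$-22541 - D{\left(-73 \right)} = -22541 - 100 \left(7 - 73\right)^{2} = -22541 - 100 \left(-66\right)^{2} = -22541 - 100 \cdot 4356 = -22541 - 435600 = -458141$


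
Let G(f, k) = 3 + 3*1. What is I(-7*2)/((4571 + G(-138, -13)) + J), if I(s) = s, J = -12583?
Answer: 7/4003 ≈ 0.0017487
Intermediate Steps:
G(f, k) = 6 (G(f, k) = 3 + 3 = 6)
I(-7*2)/((4571 + G(-138, -13)) + J) = (-7*2)/((4571 + 6) - 12583) = -14/(4577 - 12583) = -14/(-8006) = -14*(-1/8006) = 7/4003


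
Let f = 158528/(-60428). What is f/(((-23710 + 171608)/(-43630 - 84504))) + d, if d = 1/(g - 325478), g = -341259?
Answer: 1692913029120985/744843601377191 ≈ 2.2728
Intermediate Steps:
f = -39632/15107 (f = 158528*(-1/60428) = -39632/15107 ≈ -2.6234)
d = -1/666737 (d = 1/(-341259 - 325478) = 1/(-666737) = -1/666737 ≈ -1.4998e-6)
f/(((-23710 + 171608)/(-43630 - 84504))) + d = -39632*(-43630 - 84504)/(-23710 + 171608)/15107 - 1/666737 = -39632/(15107*(147898/(-128134))) - 1/666737 = -39632/(15107*(147898*(-1/128134))) - 1/666737 = -39632/(15107*(-73949/64067)) - 1/666737 = -39632/15107*(-64067/73949) - 1/666737 = 2539103344/1117147543 - 1/666737 = 1692913029120985/744843601377191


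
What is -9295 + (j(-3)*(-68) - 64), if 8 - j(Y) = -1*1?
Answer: -9971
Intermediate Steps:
j(Y) = 9 (j(Y) = 8 - (-1) = 8 - 1*(-1) = 8 + 1 = 9)
-9295 + (j(-3)*(-68) - 64) = -9295 + (9*(-68) - 64) = -9295 + (-612 - 64) = -9295 - 676 = -9971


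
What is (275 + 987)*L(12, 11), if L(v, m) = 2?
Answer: 2524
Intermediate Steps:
(275 + 987)*L(12, 11) = (275 + 987)*2 = 1262*2 = 2524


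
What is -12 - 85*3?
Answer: -267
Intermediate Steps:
-12 - 85*3 = -12 - 17*15 = -12 - 255 = -267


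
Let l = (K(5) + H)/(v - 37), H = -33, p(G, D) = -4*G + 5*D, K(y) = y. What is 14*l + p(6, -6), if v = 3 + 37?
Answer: -554/3 ≈ -184.67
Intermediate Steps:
v = 40
l = -28/3 (l = (5 - 33)/(40 - 37) = -28/3 ≈ -9.3333)
14*l + p(6, -6) = 14*(-28/3) + (-4*6 + 5*(-6)) = -392/3 + (-24 - 30) = -392/3 - 54 = -554/3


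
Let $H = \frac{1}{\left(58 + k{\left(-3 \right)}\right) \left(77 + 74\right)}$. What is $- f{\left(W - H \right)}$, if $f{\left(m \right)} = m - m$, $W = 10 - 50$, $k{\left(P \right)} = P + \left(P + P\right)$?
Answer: $0$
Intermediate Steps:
$k{\left(P \right)} = 3 P$ ($k{\left(P \right)} = P + 2 P = 3 P$)
$W = -40$
$H = \frac{1}{7399}$ ($H = \frac{1}{\left(58 + 3 \left(-3\right)\right) \left(77 + 74\right)} = \frac{1}{\left(58 - 9\right) 151} = \frac{1}{49 \cdot 151} = \frac{1}{7399} \approx 0.00013515$)
$f{\left(m \right)} = 0$
$- f{\left(W - H \right)} = \left(-1\right) 0 = 0$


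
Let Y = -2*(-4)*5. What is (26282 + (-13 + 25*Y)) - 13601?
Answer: 13668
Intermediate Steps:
Y = 40 (Y = 8*5 = 40)
(26282 + (-13 + 25*Y)) - 13601 = (26282 + (-13 + 25*40)) - 13601 = (26282 + (-13 + 1000)) - 13601 = (26282 + 987) - 13601 = 27269 - 13601 = 13668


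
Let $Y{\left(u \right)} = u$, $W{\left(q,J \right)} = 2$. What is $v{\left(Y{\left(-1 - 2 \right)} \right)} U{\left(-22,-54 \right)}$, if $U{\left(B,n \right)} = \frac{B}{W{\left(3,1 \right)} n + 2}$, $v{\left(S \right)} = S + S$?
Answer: $- \frac{66}{53} \approx -1.2453$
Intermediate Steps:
$v{\left(S \right)} = 2 S$
$U{\left(B,n \right)} = \frac{B}{2 + 2 n}$ ($U{\left(B,n \right)} = \frac{B}{2 n + 2} = \frac{B}{2 + 2 n}$)
$v{\left(Y{\left(-1 - 2 \right)} \right)} U{\left(-22,-54 \right)} = 2 \left(-1 - 2\right) \frac{1}{2} \left(-22\right) \frac{1}{1 - 54} = 2 \left(-1 - 2\right) \frac{1}{2} \left(-22\right) \frac{1}{-53} = 2 \left(-3\right) \frac{1}{2} \left(-22\right) \left(- \frac{1}{53}\right) = \left(-6\right) \frac{11}{53} = - \frac{66}{53}$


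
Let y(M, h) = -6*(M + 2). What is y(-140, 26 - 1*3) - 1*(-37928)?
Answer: 38756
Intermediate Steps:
y(M, h) = -12 - 6*M (y(M, h) = -6*(2 + M) = -12 - 6*M)
y(-140, 26 - 1*3) - 1*(-37928) = (-12 - 6*(-140)) - 1*(-37928) = (-12 + 840) + 37928 = 828 + 37928 = 38756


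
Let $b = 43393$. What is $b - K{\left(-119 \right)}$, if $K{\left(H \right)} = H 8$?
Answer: $44345$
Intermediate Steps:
$K{\left(H \right)} = 8 H$
$b - K{\left(-119 \right)} = 43393 - 8 \left(-119\right) = 43393 - -952 = 43393 + 952 = 44345$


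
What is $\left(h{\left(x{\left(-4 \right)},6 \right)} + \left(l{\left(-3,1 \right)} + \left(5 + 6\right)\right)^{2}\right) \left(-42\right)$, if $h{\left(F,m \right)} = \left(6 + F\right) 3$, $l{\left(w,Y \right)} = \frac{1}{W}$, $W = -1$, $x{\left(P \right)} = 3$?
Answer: $-5334$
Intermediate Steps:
$l{\left(w,Y \right)} = -1$ ($l{\left(w,Y \right)} = \frac{1}{-1} = -1$)
$h{\left(F,m \right)} = 18 + 3 F$
$\left(h{\left(x{\left(-4 \right)},6 \right)} + \left(l{\left(-3,1 \right)} + \left(5 + 6\right)\right)^{2}\right) \left(-42\right) = \left(\left(18 + 3 \cdot 3\right) + \left(-1 + \left(5 + 6\right)\right)^{2}\right) \left(-42\right) = \left(\left(18 + 9\right) + \left(-1 + 11\right)^{2}\right) \left(-42\right) = \left(27 + 10^{2}\right) \left(-42\right) = \left(27 + 100\right) \left(-42\right) = 127 \left(-42\right) = -5334$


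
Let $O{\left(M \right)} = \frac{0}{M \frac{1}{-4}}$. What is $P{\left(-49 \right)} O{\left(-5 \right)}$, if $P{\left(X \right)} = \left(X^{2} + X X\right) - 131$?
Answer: $0$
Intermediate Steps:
$O{\left(M \right)} = 0$ ($O{\left(M \right)} = \frac{0}{M \left(- \frac{1}{4}\right)} = \frac{0}{\left(- \frac{1}{4}\right) M} = 0 \left(- \frac{4}{M}\right) = 0$)
$P{\left(X \right)} = -131 + 2 X^{2}$ ($P{\left(X \right)} = \left(X^{2} + X^{2}\right) - 131 = 2 X^{2} - 131 = -131 + 2 X^{2}$)
$P{\left(-49 \right)} O{\left(-5 \right)} = \left(-131 + 2 \left(-49\right)^{2}\right) 0 = \left(-131 + 2 \cdot 2401\right) 0 = \left(-131 + 4802\right) 0 = 4671 \cdot 0 = 0$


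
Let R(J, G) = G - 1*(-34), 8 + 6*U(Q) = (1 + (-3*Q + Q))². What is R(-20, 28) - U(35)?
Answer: -4381/6 ≈ -730.17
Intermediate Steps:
U(Q) = -4/3 + (1 - 2*Q)²/6 (U(Q) = -4/3 + (1 + (-3*Q + Q))²/6 = -4/3 + (1 - 2*Q)²/6)
R(J, G) = 34 + G (R(J, G) = G + 34 = 34 + G)
R(-20, 28) - U(35) = (34 + 28) - (-4/3 + (-1 + 2*35)²/6) = 62 - (-4/3 + (-1 + 70)²/6) = 62 - (-4/3 + (⅙)*69²) = 62 - (-4/3 + (⅙)*4761) = 62 - (-4/3 + 1587/2) = 62 - 1*4753/6 = 62 - 4753/6 = -4381/6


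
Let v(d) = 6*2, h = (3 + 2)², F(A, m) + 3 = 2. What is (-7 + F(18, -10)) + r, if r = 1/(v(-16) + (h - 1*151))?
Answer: -913/114 ≈ -8.0088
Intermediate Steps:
F(A, m) = -1 (F(A, m) = -3 + 2 = -1)
h = 25 (h = 5² = 25)
v(d) = 12
r = -1/114 (r = 1/(12 + (25 - 1*151)) = 1/(12 + (25 - 151)) = 1/(12 - 126) = 1/(-114) = -1/114 ≈ -0.0087719)
(-7 + F(18, -10)) + r = (-7 - 1) - 1/114 = -8 - 1/114 = -913/114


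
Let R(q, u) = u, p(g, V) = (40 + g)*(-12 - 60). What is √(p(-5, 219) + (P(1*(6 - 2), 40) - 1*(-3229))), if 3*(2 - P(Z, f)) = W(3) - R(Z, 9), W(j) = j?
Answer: √713 ≈ 26.702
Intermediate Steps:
p(g, V) = -2880 - 72*g (p(g, V) = (40 + g)*(-72) = -2880 - 72*g)
P(Z, f) = 4 (P(Z, f) = 2 - (3 - 1*9)/3 = 2 - (3 - 9)/3 = 2 - ⅓*(-6) = 2 + 2 = 4)
√(p(-5, 219) + (P(1*(6 - 2), 40) - 1*(-3229))) = √((-2880 - 72*(-5)) + (4 - 1*(-3229))) = √((-2880 + 360) + (4 + 3229)) = √(-2520 + 3233) = √713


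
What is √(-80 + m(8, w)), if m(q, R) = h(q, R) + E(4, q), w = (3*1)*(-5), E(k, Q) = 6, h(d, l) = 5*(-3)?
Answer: I*√89 ≈ 9.434*I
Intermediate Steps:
h(d, l) = -15
w = -15 (w = 3*(-5) = -15)
m(q, R) = -9 (m(q, R) = -15 + 6 = -9)
√(-80 + m(8, w)) = √(-80 - 9) = √(-89) = I*√89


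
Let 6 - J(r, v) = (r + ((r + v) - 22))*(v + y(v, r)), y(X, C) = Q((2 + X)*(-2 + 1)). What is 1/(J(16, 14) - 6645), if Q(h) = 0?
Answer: -1/6975 ≈ -0.00014337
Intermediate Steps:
y(X, C) = 0
J(r, v) = 6 - v*(-22 + v + 2*r) (J(r, v) = 6 - (r + ((r + v) - 22))*(v + 0) = 6 - (r + (-22 + r + v))*v = 6 - (-22 + v + 2*r)*v = 6 - v*(-22 + v + 2*r))
1/(J(16, 14) - 6645) = 1/((6 - 1*14² + 22*14 - 2*16*14) - 6645) = 1/((6 - 1*196 + 308 - 448) - 6645) = 1/((6 - 196 + 308 - 448) - 6645) = 1/(-330 - 6645) = 1/(-6975) = -1/6975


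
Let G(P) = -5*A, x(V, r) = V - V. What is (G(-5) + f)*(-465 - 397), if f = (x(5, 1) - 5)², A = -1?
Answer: -25860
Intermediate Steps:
x(V, r) = 0
f = 25 (f = (0 - 5)² = (-5)² = 25)
G(P) = 5 (G(P) = -5*(-1) = 5)
(G(-5) + f)*(-465 - 397) = (5 + 25)*(-465 - 397) = 30*(-862) = -25860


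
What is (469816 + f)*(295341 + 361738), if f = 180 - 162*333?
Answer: 273377717950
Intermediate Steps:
f = -53766 (f = 180 - 53946 = -53766)
(469816 + f)*(295341 + 361738) = (469816 - 53766)*(295341 + 361738) = 416050*657079 = 273377717950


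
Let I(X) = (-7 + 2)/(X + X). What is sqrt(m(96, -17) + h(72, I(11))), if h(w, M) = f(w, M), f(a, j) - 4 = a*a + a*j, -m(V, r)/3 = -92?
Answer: 2*sqrt(164791)/11 ≈ 73.808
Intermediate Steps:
m(V, r) = 276 (m(V, r) = -3*(-92) = 276)
I(X) = -5/(2*X) (I(X) = -5*1/(2*X) = -5/(2*X))
f(a, j) = 4 + a**2 + a*j (f(a, j) = 4 + (a*a + a*j) = 4 + (a**2 + a*j) = 4 + a**2 + a*j)
h(w, M) = 4 + w**2 + M*w (h(w, M) = 4 + w**2 + w*M = 4 + w**2 + M*w)
sqrt(m(96, -17) + h(72, I(11))) = sqrt(276 + (4 + 72**2 - 5/2/11*72)) = sqrt(276 + (4 + 5184 - 5/2*1/11*72)) = sqrt(276 + (4 + 5184 - 5/22*72)) = sqrt(276 + (4 + 5184 - 180/11)) = sqrt(276 + 56888/11) = sqrt(59924/11) = 2*sqrt(164791)/11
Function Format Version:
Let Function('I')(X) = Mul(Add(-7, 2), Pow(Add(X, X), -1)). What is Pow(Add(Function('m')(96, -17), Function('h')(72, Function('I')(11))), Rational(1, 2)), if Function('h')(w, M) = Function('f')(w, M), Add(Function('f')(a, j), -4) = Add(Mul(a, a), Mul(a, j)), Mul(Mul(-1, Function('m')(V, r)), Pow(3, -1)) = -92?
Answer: Mul(Rational(2, 11), Pow(164791, Rational(1, 2))) ≈ 73.808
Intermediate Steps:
Function('m')(V, r) = 276 (Function('m')(V, r) = Mul(-3, -92) = 276)
Function('I')(X) = Mul(Rational(-5, 2), Pow(X, -1)) (Function('I')(X) = Mul(-5, Pow(Mul(2, X), -1)) = Mul(-5, Mul(Rational(1, 2), Pow(X, -1))) = Mul(Rational(-5, 2), Pow(X, -1)))
Function('f')(a, j) = Add(4, Pow(a, 2), Mul(a, j)) (Function('f')(a, j) = Add(4, Add(Mul(a, a), Mul(a, j))) = Add(4, Add(Pow(a, 2), Mul(a, j))) = Add(4, Pow(a, 2), Mul(a, j)))
Function('h')(w, M) = Add(4, Pow(w, 2), Mul(M, w)) (Function('h')(w, M) = Add(4, Pow(w, 2), Mul(w, M)) = Add(4, Pow(w, 2), Mul(M, w)))
Pow(Add(Function('m')(96, -17), Function('h')(72, Function('I')(11))), Rational(1, 2)) = Pow(Add(276, Add(4, Pow(72, 2), Mul(Mul(Rational(-5, 2), Pow(11, -1)), 72))), Rational(1, 2)) = Pow(Add(276, Add(4, 5184, Mul(Mul(Rational(-5, 2), Rational(1, 11)), 72))), Rational(1, 2)) = Pow(Add(276, Add(4, 5184, Mul(Rational(-5, 22), 72))), Rational(1, 2)) = Pow(Add(276, Add(4, 5184, Rational(-180, 11))), Rational(1, 2)) = Pow(Add(276, Rational(56888, 11)), Rational(1, 2)) = Pow(Rational(59924, 11), Rational(1, 2)) = Mul(Rational(2, 11), Pow(164791, Rational(1, 2)))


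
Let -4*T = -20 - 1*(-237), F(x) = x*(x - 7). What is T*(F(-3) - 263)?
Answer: 50561/4 ≈ 12640.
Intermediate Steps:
F(x) = x*(-7 + x)
T = -217/4 (T = -(-20 - 1*(-237))/4 = -(-20 + 237)/4 = -1/4*217 = -217/4 ≈ -54.250)
T*(F(-3) - 263) = -217*(-3*(-7 - 3) - 263)/4 = -217*(-3*(-10) - 263)/4 = -217*(30 - 263)/4 = -217/4*(-233) = 50561/4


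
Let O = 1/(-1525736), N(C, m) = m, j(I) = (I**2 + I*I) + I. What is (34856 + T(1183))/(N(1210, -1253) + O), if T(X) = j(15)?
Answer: -53890521256/1911747209 ≈ -28.189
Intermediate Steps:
j(I) = I + 2*I**2 (j(I) = (I**2 + I**2) + I = 2*I**2 + I = I + 2*I**2)
T(X) = 465 (T(X) = 15*(1 + 2*15) = 15*(1 + 30) = 15*31 = 465)
O = -1/1525736 ≈ -6.5542e-7
(34856 + T(1183))/(N(1210, -1253) + O) = (34856 + 465)/(-1253 - 1/1525736) = 35321/(-1911747209/1525736) = 35321*(-1525736/1911747209) = -53890521256/1911747209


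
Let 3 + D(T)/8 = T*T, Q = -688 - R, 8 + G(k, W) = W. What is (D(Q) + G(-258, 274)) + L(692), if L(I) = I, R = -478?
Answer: 353734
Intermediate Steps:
G(k, W) = -8 + W
Q = -210 (Q = -688 - 1*(-478) = -688 + 478 = -210)
D(T) = -24 + 8*T² (D(T) = -24 + 8*(T*T) = -24 + 8*T²)
(D(Q) + G(-258, 274)) + L(692) = ((-24 + 8*(-210)²) + (-8 + 274)) + 692 = ((-24 + 8*44100) + 266) + 692 = ((-24 + 352800) + 266) + 692 = (352776 + 266) + 692 = 353042 + 692 = 353734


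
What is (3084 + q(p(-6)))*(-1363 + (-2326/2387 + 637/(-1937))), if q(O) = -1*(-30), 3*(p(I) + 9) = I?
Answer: -1511013089484/355663 ≈ -4.2484e+6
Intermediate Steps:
p(I) = -9 + I/3
q(O) = 30
(3084 + q(p(-6)))*(-1363 + (-2326/2387 + 637/(-1937))) = (3084 + 30)*(-1363 + (-2326/2387 + 637/(-1937))) = 3114*(-1363 + (-2326*1/2387 + 637*(-1/1937))) = 3114*(-1363 + (-2326/2387 - 49/149)) = 3114*(-1363 - 463537/355663) = 3114*(-485232206/355663) = -1511013089484/355663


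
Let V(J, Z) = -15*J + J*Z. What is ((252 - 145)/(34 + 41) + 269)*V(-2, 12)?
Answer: 40564/25 ≈ 1622.6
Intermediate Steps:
((252 - 145)/(34 + 41) + 269)*V(-2, 12) = ((252 - 145)/(34 + 41) + 269)*(-2*(-15 + 12)) = (107/75 + 269)*(-2*(-3)) = (107*(1/75) + 269)*6 = (107/75 + 269)*6 = (20282/75)*6 = 40564/25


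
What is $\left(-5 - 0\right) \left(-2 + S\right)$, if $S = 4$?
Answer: $-10$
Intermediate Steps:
$\left(-5 - 0\right) \left(-2 + S\right) = \left(-5 - 0\right) \left(-2 + 4\right) = \left(-5 + 0\right) 2 = \left(-5\right) 2 = -10$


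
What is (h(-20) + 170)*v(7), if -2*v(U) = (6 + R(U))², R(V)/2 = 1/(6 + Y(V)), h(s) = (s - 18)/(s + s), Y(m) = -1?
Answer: -437632/125 ≈ -3501.1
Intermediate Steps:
h(s) = (-18 + s)/(2*s) (h(s) = (-18 + s)/((2*s)) = (-18 + s)*(1/(2*s)) = (-18 + s)/(2*s))
R(V) = ⅖ (R(V) = 2/(6 - 1) = 2/5 = 2*(⅕) = ⅖)
v(U) = -512/25 (v(U) = -(6 + ⅖)²/2 = -(32/5)²/2 = -½*1024/25 = -512/25)
(h(-20) + 170)*v(7) = ((½)*(-18 - 20)/(-20) + 170)*(-512/25) = ((½)*(-1/20)*(-38) + 170)*(-512/25) = (19/20 + 170)*(-512/25) = (3419/20)*(-512/25) = -437632/125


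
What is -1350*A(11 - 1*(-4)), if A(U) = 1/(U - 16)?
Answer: 1350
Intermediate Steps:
A(U) = 1/(-16 + U)
-1350*A(11 - 1*(-4)) = -1350/(-16 + (11 - 1*(-4))) = -1350/(-16 + (11 + 4)) = -1350/(-16 + 15) = -1350/(-1) = -1350*(-1) = 1350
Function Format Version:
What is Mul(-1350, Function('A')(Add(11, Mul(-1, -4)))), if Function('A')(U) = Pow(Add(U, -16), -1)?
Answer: 1350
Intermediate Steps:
Function('A')(U) = Pow(Add(-16, U), -1)
Mul(-1350, Function('A')(Add(11, Mul(-1, -4)))) = Mul(-1350, Pow(Add(-16, Add(11, Mul(-1, -4))), -1)) = Mul(-1350, Pow(Add(-16, Add(11, 4)), -1)) = Mul(-1350, Pow(Add(-16, 15), -1)) = Mul(-1350, Pow(-1, -1)) = Mul(-1350, -1) = 1350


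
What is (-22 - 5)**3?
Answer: -19683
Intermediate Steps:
(-22 - 5)**3 = (-27)**3 = -19683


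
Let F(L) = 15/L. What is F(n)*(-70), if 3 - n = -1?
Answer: -525/2 ≈ -262.50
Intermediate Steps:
n = 4 (n = 3 - 1*(-1) = 3 + 1 = 4)
F(n)*(-70) = (15/4)*(-70) = -525/2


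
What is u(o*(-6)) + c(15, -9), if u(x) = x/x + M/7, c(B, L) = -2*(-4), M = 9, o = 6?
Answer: 72/7 ≈ 10.286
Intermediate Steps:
c(B, L) = 8
u(x) = 16/7 (u(x) = x/x + 9/7 = 1 + 9*(⅐) = 1 + 9/7 = 16/7)
u(o*(-6)) + c(15, -9) = 16/7 + 8 = 72/7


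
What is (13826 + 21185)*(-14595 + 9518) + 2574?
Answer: -177748273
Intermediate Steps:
(13826 + 21185)*(-14595 + 9518) + 2574 = 35011*(-5077) + 2574 = -177750847 + 2574 = -177748273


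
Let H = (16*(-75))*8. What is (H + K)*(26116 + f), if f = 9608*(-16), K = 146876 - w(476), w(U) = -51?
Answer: -17524573124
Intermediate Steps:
K = 146927 (K = 146876 - 1*(-51) = 146876 + 51 = 146927)
H = -9600 (H = -1200*8 = -9600)
f = -153728
(H + K)*(26116 + f) = (-9600 + 146927)*(26116 - 153728) = 137327*(-127612) = -17524573124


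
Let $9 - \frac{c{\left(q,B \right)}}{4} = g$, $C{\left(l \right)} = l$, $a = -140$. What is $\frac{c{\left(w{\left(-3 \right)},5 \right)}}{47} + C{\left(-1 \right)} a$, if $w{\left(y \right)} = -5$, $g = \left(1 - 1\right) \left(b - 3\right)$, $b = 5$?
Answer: $\frac{6616}{47} \approx 140.77$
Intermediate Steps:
$g = 0$ ($g = \left(1 - 1\right) \left(5 - 3\right) = 0 \cdot 2 = 0$)
$c{\left(q,B \right)} = 36$ ($c{\left(q,B \right)} = 36 - 0 = 36 + 0 = 36$)
$\frac{c{\left(w{\left(-3 \right)},5 \right)}}{47} + C{\left(-1 \right)} a = \frac{36}{47} - -140 = 36 \cdot \frac{1}{47} + 140 = \frac{36}{47} + 140 = \frac{6616}{47}$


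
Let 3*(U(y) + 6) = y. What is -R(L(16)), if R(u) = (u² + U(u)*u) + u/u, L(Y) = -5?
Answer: -193/3 ≈ -64.333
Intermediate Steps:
U(y) = -6 + y/3
R(u) = 1 + u² + u*(-6 + u/3) (R(u) = (u² + (-6 + u/3)*u) + u/u = (u² + u*(-6 + u/3)) + 1 = 1 + u² + u*(-6 + u/3))
-R(L(16)) = -(1 - 6*(-5) + (4/3)*(-5)²) = -(1 + 30 + (4/3)*25) = -(1 + 30 + 100/3) = -1*193/3 = -193/3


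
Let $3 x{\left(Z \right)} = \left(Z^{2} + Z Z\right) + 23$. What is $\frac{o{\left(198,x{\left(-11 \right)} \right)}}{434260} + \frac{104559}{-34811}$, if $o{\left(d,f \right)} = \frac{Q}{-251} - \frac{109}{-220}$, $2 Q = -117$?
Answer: $- \frac{358186628197583}{119251730395600} \approx -3.0036$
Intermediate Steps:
$Q = - \frac{117}{2}$ ($Q = \frac{1}{2} \left(-117\right) = - \frac{117}{2} \approx -58.5$)
$x{\left(Z \right)} = \frac{23}{3} + \frac{2 Z^{2}}{3}$ ($x{\left(Z \right)} = \frac{\left(Z^{2} + Z Z\right) + 23}{3} = \frac{\left(Z^{2} + Z^{2}\right) + 23}{3} = \frac{2 Z^{2} + 23}{3} = \frac{23 + 2 Z^{2}}{3} = \frac{23}{3} + \frac{2 Z^{2}}{3}$)
$o{\left(d,f \right)} = \frac{40229}{55220}$ ($o{\left(d,f \right)} = - \frac{117}{2 \left(-251\right)} - \frac{109}{-220} = \left(- \frac{117}{2}\right) \left(- \frac{1}{251}\right) - - \frac{109}{220} = \frac{117}{502} + \frac{109}{220} = \frac{40229}{55220}$)
$\frac{o{\left(198,x{\left(-11 \right)} \right)}}{434260} + \frac{104559}{-34811} = \frac{40229}{55220 \cdot 434260} + \frac{104559}{-34811} = \frac{40229}{55220} \cdot \frac{1}{434260} + 104559 \left(- \frac{1}{34811}\right) = \frac{40229}{23979837200} - \frac{14937}{4973} = - \frac{358186628197583}{119251730395600}$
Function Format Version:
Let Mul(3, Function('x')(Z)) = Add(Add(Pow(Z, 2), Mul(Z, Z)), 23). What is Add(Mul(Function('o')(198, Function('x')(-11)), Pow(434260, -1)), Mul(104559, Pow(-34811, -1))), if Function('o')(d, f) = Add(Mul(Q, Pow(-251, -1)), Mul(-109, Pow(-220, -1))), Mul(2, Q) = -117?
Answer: Rational(-358186628197583, 119251730395600) ≈ -3.0036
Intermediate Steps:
Q = Rational(-117, 2) (Q = Mul(Rational(1, 2), -117) = Rational(-117, 2) ≈ -58.500)
Function('x')(Z) = Add(Rational(23, 3), Mul(Rational(2, 3), Pow(Z, 2))) (Function('x')(Z) = Mul(Rational(1, 3), Add(Add(Pow(Z, 2), Mul(Z, Z)), 23)) = Mul(Rational(1, 3), Add(Add(Pow(Z, 2), Pow(Z, 2)), 23)) = Mul(Rational(1, 3), Add(Mul(2, Pow(Z, 2)), 23)) = Mul(Rational(1, 3), Add(23, Mul(2, Pow(Z, 2)))) = Add(Rational(23, 3), Mul(Rational(2, 3), Pow(Z, 2))))
Function('o')(d, f) = Rational(40229, 55220) (Function('o')(d, f) = Add(Mul(Rational(-117, 2), Pow(-251, -1)), Mul(-109, Pow(-220, -1))) = Add(Mul(Rational(-117, 2), Rational(-1, 251)), Mul(-109, Rational(-1, 220))) = Add(Rational(117, 502), Rational(109, 220)) = Rational(40229, 55220))
Add(Mul(Function('o')(198, Function('x')(-11)), Pow(434260, -1)), Mul(104559, Pow(-34811, -1))) = Add(Mul(Rational(40229, 55220), Pow(434260, -1)), Mul(104559, Pow(-34811, -1))) = Add(Mul(Rational(40229, 55220), Rational(1, 434260)), Mul(104559, Rational(-1, 34811))) = Add(Rational(40229, 23979837200), Rational(-14937, 4973)) = Rational(-358186628197583, 119251730395600)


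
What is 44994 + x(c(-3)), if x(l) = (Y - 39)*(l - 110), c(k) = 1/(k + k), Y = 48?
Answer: 88005/2 ≈ 44003.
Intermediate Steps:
c(k) = 1/(2*k)
x(l) = -990 + 9*l (x(l) = (48 - 39)*(l - 110) = 9*(-110 + l) = -990 + 9*l)
44994 + x(c(-3)) = 44994 + (-990 + 9*((½)/(-3))) = 44994 + (-990 + 9*((½)*(-⅓))) = 44994 + (-990 + 9*(-⅙)) = 44994 + (-990 - 3/2) = 44994 - 1983/2 = 88005/2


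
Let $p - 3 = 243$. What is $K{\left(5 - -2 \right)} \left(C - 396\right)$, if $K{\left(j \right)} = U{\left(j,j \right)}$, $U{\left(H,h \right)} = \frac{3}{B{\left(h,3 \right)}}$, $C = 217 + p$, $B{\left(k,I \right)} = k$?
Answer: $\frac{201}{7} \approx 28.714$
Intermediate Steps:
$p = 246$ ($p = 3 + 243 = 246$)
$C = 463$ ($C = 217 + 246 = 463$)
$U{\left(H,h \right)} = \frac{3}{h}$
$K{\left(j \right)} = \frac{3}{j}$
$K{\left(5 - -2 \right)} \left(C - 396\right) = \frac{3}{5 - -2} \left(463 - 396\right) = \frac{3}{5 + 2} \cdot 67 = \frac{3}{7} \cdot 67 = \frac{201}{7}$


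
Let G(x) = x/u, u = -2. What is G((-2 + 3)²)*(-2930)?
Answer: 1465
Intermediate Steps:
G(x) = -x/2 (G(x) = x/(-2) = x*(-½) = -x/2)
G((-2 + 3)²)*(-2930) = -(-2 + 3)²/2*(-2930) = -½*1²*(-2930) = -½*1*(-2930) = -½*(-2930) = 1465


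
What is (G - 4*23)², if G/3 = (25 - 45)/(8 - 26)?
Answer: 70756/9 ≈ 7861.8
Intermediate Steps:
G = 10/3 (G = 3*((25 - 45)/(8 - 26)) = 3*(-20/(-18)) = 3*(-20*(-1/18)) = 3*(10/9) = 10/3 ≈ 3.3333)
(G - 4*23)² = (10/3 - 4*23)² = (10/3 - 92)² = (-266/3)² = 70756/9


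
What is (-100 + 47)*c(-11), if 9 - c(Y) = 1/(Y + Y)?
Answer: -10547/22 ≈ -479.41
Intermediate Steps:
c(Y) = 9 - 1/(2*Y) (c(Y) = 9 - 1/(Y + Y) = 9 - 1/(2*Y))
(-100 + 47)*c(-11) = (-100 + 47)*(9 - ½/(-11)) = -53*(9 - ½*(-1/11)) = -53*(9 + 1/22) = -53*199/22 = -10547/22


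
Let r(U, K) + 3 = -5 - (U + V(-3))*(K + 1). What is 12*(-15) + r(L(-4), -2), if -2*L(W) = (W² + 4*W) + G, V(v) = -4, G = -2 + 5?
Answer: -387/2 ≈ -193.50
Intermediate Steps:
G = 3
L(W) = -3/2 - 2*W - W²/2 (L(W) = -((W² + 4*W) + 3)/2 = -(3 + W² + 4*W)/2 = -3/2 - 2*W - W²/2)
r(U, K) = -8 - (1 + K)*(-4 + U) (r(U, K) = -3 + (-5 - (U - 4)*(K + 1)) = -3 + (-5 - (-4 + U)*(1 + K)) = -3 + (-5 - (1 + K)*(-4 + U)) = -8 - (1 + K)*(-4 + U))
12*(-15) + r(L(-4), -2) = 12*(-15) + (-4 - (-3/2 - 2*(-4) - ½*(-4)²) + 4*(-2) - 1*(-2)*(-3/2 - 2*(-4) - ½*(-4)²)) = -180 + (-4 - (-3/2 + 8 - ½*16) - 8 - 1*(-2)*(-3/2 + 8 - ½*16)) = -180 + (-4 - (-3/2 + 8 - 8) - 8 - 1*(-2)*(-3/2 + 8 - 8)) = -180 + (-4 - 1*(-3/2) - 8 - 1*(-2)*(-3/2)) = -180 + (-4 + 3/2 - 8 - 3) = -180 - 27/2 = -387/2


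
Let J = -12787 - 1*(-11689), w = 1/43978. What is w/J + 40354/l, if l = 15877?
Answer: 1948607640899/766666099188 ≈ 2.5417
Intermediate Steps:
w = 1/43978 ≈ 2.2739e-5
J = -1098 (J = -12787 + 11689 = -1098)
w/J + 40354/l = (1/43978)/(-1098) + 40354/15877 = (1/43978)*(-1/1098) + 40354*(1/15877) = -1/48287844 + 40354/15877 = 1948607640899/766666099188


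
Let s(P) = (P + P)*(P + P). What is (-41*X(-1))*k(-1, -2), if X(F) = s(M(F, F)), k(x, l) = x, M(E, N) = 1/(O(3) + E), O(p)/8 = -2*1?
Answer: 164/289 ≈ 0.56747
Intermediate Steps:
O(p) = -16 (O(p) = 8*(-2*1) = 8*(-2) = -16)
M(E, N) = 1/(-16 + E)
s(P) = 4*P**2 (s(P) = (2*P)*(2*P) = 4*P**2)
X(F) = 4/(-16 + F)**2 (X(F) = 4*(1/(-16 + F))**2 = 4/(-16 + F)**2)
(-41*X(-1))*k(-1, -2) = -164/(-16 - 1)**2*(-1) = -164/(-17)**2*(-1) = -164/289*(-1) = 164/289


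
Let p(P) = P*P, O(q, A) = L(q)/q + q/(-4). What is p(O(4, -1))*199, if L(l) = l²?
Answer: 1791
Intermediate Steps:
O(q, A) = 3*q/4 (O(q, A) = q²/q + q/(-4) = q + q*(-¼) = q - q/4 = 3*q/4)
p(P) = P²
p(O(4, -1))*199 = ((¾)*4)²*199 = 3²*199 = 9*199 = 1791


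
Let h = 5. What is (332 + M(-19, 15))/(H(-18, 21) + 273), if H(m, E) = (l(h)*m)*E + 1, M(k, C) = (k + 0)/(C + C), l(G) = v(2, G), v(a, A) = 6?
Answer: -9941/59820 ≈ -0.16618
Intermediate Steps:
l(G) = 6
M(k, C) = k/(2*C) (M(k, C) = k/((2*C)) = k*(1/(2*C)) = k/(2*C))
H(m, E) = 1 + 6*E*m (H(m, E) = (6*m)*E + 1 = 6*E*m + 1 = 1 + 6*E*m)
(332 + M(-19, 15))/(H(-18, 21) + 273) = (332 + (½)*(-19)/15)/((1 + 6*21*(-18)) + 273) = (332 + (½)*(-19)*(1/15))/((1 - 2268) + 273) = (332 - 19/30)/(-2267 + 273) = (9941/30)/(-1994) = (9941/30)*(-1/1994) = -9941/59820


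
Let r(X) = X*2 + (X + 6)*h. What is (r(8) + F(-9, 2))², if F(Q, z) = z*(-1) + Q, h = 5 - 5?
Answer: 25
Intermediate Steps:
h = 0
r(X) = 2*X (r(X) = X*2 + (X + 6)*0 = 2*X + (6 + X)*0 = 2*X + 0 = 2*X)
F(Q, z) = Q - z (F(Q, z) = -z + Q = Q - z)
(r(8) + F(-9, 2))² = (2*8 + (-9 - 1*2))² = (16 + (-9 - 2))² = (16 - 11)² = 5² = 25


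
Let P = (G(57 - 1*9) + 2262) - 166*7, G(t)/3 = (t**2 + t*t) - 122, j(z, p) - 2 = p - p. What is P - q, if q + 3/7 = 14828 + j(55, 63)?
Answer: -1901/7 ≈ -271.57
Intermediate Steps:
j(z, p) = 2 (j(z, p) = 2 + (p - p) = 2 + 0 = 2)
q = 103807/7 (q = -3/7 + (14828 + 2) = -3/7 + 14830 = 103807/7 ≈ 14830.)
G(t) = -366 + 6*t**2 (G(t) = 3*((t**2 + t*t) - 122) = 3*((t**2 + t**2) - 122) = 3*(2*t**2 - 122) = 3*(-122 + 2*t**2) = -366 + 6*t**2)
P = 14558 (P = ((-366 + 6*(57 - 1*9)**2) + 2262) - 166*7 = ((-366 + 6*(57 - 9)**2) + 2262) - 1162 = ((-366 + 6*48**2) + 2262) - 1162 = ((-366 + 6*2304) + 2262) - 1162 = ((-366 + 13824) + 2262) - 1162 = (13458 + 2262) - 1162 = 15720 - 1162 = 14558)
P - q = 14558 - 1*103807/7 = 14558 - 103807/7 = -1901/7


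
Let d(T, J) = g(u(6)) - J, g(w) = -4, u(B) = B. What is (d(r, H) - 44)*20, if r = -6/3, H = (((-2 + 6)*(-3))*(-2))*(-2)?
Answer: 0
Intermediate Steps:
H = -48 (H = ((4*(-3))*(-2))*(-2) = -12*(-2)*(-2) = 24*(-2) = -48)
r = -2 (r = -6*⅓ = -2)
d(T, J) = -4 - J
(d(r, H) - 44)*20 = ((-4 - 1*(-48)) - 44)*20 = ((-4 + 48) - 44)*20 = (44 - 44)*20 = 0*20 = 0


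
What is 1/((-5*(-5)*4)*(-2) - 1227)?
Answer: -1/1427 ≈ -0.00070077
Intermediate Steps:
1/((-5*(-5)*4)*(-2) - 1227) = 1/((25*4)*(-2) - 1227) = 1/(100*(-2) - 1227) = 1/(-200 - 1227) = 1/(-1427) = -1/1427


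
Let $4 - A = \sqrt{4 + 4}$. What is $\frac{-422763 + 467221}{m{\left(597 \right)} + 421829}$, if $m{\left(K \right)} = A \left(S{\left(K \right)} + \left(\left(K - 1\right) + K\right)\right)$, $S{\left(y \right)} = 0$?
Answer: $\frac{18965827258}{181977027209} + \frac{106076788 \sqrt{2}}{181977027209} \approx 0.10505$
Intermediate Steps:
$A = 4 - 2 \sqrt{2}$ ($A = 4 - \sqrt{4 + 4} = 4 - \sqrt{8} = 4 - 2 \sqrt{2} \approx 1.1716$)
$m{\left(K \right)} = \left(-1 + 2 K\right) \left(4 - 2 \sqrt{2}\right)$ ($m{\left(K \right)} = \left(4 - 2 \sqrt{2}\right) \left(0 + \left(\left(K - 1\right) + K\right)\right) = \left(4 - 2 \sqrt{2}\right) \left(0 + \left(\left(-1 + K\right) + K\right)\right) = \left(4 - 2 \sqrt{2}\right) \left(0 + \left(-1 + 2 K\right)\right) = \left(4 - 2 \sqrt{2}\right) \left(-1 + 2 K\right) = \left(-1 + 2 K\right) \left(4 - 2 \sqrt{2}\right)$)
$\frac{-422763 + 467221}{m{\left(597 \right)} + 421829} = \frac{-422763 + 467221}{2 \left(-1 + 2 \cdot 597\right) \left(2 - \sqrt{2}\right) + 421829} = \frac{44458}{2 \left(-1 + 1194\right) \left(2 - \sqrt{2}\right) + 421829} = \frac{44458}{2 \cdot 1193 \left(2 - \sqrt{2}\right) + 421829} = \frac{44458}{\left(4772 - 2386 \sqrt{2}\right) + 421829} = \frac{44458}{426601 - 2386 \sqrt{2}}$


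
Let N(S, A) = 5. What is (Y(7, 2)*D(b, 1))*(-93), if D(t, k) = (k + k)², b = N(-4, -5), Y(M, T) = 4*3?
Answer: -4464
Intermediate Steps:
Y(M, T) = 12
b = 5
D(t, k) = 4*k² (D(t, k) = (2*k)² = 4*k²)
(Y(7, 2)*D(b, 1))*(-93) = (12*(4*1²))*(-93) = (12*(4*1))*(-93) = (12*4)*(-93) = 48*(-93) = -4464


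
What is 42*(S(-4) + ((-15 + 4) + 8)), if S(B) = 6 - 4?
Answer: -42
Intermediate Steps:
S(B) = 2
42*(S(-4) + ((-15 + 4) + 8)) = 42*(2 + ((-15 + 4) + 8)) = 42*(2 + (-11 + 8)) = 42*(2 - 3) = 42*(-1) = -42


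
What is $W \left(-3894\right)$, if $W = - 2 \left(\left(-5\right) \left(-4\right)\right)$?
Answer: $155760$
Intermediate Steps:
$W = -40$ ($W = \left(-2\right) 20 = -40$)
$W \left(-3894\right) = \left(-40\right) \left(-3894\right) = 155760$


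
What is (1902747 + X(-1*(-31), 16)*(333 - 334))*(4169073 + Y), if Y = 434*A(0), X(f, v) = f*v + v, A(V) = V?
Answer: 7930556578155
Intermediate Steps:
X(f, v) = v + f*v
Y = 0 (Y = 434*0 = 0)
(1902747 + X(-1*(-31), 16)*(333 - 334))*(4169073 + Y) = (1902747 + (16*(1 - 1*(-31)))*(333 - 334))*(4169073 + 0) = (1902747 + (16*(1 + 31))*(-1))*4169073 = (1902747 + (16*32)*(-1))*4169073 = (1902747 + 512*(-1))*4169073 = (1902747 - 512)*4169073 = 1902235*4169073 = 7930556578155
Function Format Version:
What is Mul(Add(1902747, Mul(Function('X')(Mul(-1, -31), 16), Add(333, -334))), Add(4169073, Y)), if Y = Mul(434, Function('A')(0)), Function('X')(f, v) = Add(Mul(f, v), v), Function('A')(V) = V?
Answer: 7930556578155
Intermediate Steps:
Function('X')(f, v) = Add(v, Mul(f, v))
Y = 0 (Y = Mul(434, 0) = 0)
Mul(Add(1902747, Mul(Function('X')(Mul(-1, -31), 16), Add(333, -334))), Add(4169073, Y)) = Mul(Add(1902747, Mul(Mul(16, Add(1, Mul(-1, -31))), Add(333, -334))), Add(4169073, 0)) = Mul(Add(1902747, Mul(Mul(16, Add(1, 31)), -1)), 4169073) = Mul(Add(1902747, Mul(Mul(16, 32), -1)), 4169073) = Mul(Add(1902747, Mul(512, -1)), 4169073) = Mul(Add(1902747, -512), 4169073) = Mul(1902235, 4169073) = 7930556578155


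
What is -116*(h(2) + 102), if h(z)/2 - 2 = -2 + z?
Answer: -12296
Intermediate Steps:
h(z) = 2*z (h(z) = 4 + 2*(-2 + z) = 4 + (-4 + 2*z) = 2*z)
-116*(h(2) + 102) = -116*(2*2 + 102) = -116*(4 + 102) = -116*106 = -12296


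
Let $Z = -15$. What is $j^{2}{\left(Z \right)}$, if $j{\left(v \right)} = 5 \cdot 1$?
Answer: $25$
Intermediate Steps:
$j{\left(v \right)} = 5$
$j^{2}{\left(Z \right)} = 5^{2} = 25$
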